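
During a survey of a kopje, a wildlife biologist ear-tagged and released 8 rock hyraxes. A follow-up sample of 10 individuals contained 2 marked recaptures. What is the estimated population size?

N = (8 × 10) / 2 = 80 / 2 = 40

N = 40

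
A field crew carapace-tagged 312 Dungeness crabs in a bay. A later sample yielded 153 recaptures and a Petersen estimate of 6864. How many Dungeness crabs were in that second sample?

From N = M·C/R: C = N·R / M = 6864·153 / 312 = 1050192 / 312 = 3366.

C = 3366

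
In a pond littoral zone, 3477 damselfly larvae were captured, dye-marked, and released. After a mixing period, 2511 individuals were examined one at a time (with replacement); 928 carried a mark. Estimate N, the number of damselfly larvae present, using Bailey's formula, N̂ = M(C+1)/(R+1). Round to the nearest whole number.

N̂ = 3477·(2511+1)/(928+1) = 3477·2512/929 = 8734224/929 ≈ 9401.7 → 9402

N ≈ 9402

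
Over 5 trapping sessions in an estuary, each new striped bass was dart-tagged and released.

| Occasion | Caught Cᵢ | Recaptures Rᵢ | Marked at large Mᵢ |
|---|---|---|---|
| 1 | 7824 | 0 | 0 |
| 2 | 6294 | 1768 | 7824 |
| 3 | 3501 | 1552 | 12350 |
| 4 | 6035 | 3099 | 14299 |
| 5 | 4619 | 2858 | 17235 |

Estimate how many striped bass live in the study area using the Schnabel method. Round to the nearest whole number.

N ≈ 27,852

Σ MᵢCᵢ = 0·7824 + 7824·6294 + 12350·3501 + 14299·6035 + 17235·4619 = 0 + 49244256 + 43237350 + 86294465 + 79608465 = 258384536
Σ Rᵢ = 0 + 1768 + 1552 + 3099 + 2858 = 9277
N̂ = 258384536 / 9277 ≈ 27852.2 → 27852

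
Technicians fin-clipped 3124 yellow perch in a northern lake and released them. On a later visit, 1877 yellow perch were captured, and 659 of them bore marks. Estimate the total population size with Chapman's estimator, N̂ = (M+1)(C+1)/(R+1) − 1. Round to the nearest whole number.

N ≈ 8891

N̂ = (3124+1)(1877+1)/(659+1) − 1 = 3125·1878/660 − 1
= 5868750/660 − 1 ≈ 8892.0 − 1 ≈ 8891.0 → 8891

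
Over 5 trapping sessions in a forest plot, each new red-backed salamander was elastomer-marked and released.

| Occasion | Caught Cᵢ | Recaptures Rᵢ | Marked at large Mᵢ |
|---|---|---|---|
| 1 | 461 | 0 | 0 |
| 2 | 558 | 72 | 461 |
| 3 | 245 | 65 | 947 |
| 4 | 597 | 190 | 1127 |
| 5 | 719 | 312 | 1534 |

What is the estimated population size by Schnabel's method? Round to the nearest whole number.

N ≈ 3545

Σ MᵢCᵢ = 0·461 + 461·558 + 947·245 + 1127·597 + 1534·719 = 0 + 257238 + 232015 + 672819 + 1102946 = 2265018
Σ Rᵢ = 0 + 72 + 65 + 190 + 312 = 639
N̂ = 2265018 / 639 ≈ 3544.6 → 3545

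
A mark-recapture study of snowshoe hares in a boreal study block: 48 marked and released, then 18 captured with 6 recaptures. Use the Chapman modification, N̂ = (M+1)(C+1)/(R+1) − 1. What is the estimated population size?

N = 132

N̂ = (48+1)(18+1)/(6+1) − 1 = 49·19/7 − 1
= 931/7 − 1 = 133 − 1 = 132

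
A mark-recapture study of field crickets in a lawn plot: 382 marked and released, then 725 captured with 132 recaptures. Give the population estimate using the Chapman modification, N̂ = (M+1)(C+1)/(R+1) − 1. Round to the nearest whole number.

N̂ = (382+1)(725+1)/(132+1) − 1 = 383·726/133 − 1
= 278058/133 − 1 ≈ 2090.7 − 1 ≈ 2089.7 → 2090

N ≈ 2090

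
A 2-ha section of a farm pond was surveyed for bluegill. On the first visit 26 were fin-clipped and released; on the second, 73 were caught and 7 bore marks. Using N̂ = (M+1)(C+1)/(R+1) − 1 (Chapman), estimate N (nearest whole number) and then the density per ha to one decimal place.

N̂ = 27·74/8 − 1 = 1998/8 − 1 ≈ 248.8 → 249
Density = N̂ / area = 249 / 2 ≈ 124.50 → 124.5 per ha

density ≈ 124.5 bluegill per ha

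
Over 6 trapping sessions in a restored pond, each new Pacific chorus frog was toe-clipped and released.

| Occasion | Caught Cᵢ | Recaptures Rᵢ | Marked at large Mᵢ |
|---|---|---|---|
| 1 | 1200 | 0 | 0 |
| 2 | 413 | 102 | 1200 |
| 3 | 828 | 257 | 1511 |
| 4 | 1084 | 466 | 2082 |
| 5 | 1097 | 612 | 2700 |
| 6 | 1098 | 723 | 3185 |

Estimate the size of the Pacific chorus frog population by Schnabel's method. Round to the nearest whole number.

N ≈ 4844

Σ MᵢCᵢ = 0·1200 + 1200·413 + 1511·828 + 2082·1084 + 2700·1097 + 3185·1098 = 0 + 495600 + 1251108 + 2256888 + 2961900 + 3497130 = 10462626
Σ Rᵢ = 0 + 102 + 257 + 466 + 612 + 723 = 2160
N̂ = 10462626 / 2160 ≈ 4843.8 → 4844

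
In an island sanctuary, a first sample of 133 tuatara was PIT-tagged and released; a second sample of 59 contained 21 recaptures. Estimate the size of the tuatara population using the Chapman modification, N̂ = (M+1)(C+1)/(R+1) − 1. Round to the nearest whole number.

N̂ = (133+1)(59+1)/(21+1) − 1 = 134·60/22 − 1
= 8040/22 − 1 ≈ 365.45 − 1 ≈ 364.45 → 364

N ≈ 364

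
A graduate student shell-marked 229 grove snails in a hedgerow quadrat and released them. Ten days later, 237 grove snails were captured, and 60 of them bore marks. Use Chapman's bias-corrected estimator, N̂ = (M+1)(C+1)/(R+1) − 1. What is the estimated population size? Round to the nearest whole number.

N̂ = (229+1)(237+1)/(60+1) − 1 = 230·238/61 − 1
= 54740/61 − 1 ≈ 897.4 − 1 ≈ 896.4 → 896

N ≈ 896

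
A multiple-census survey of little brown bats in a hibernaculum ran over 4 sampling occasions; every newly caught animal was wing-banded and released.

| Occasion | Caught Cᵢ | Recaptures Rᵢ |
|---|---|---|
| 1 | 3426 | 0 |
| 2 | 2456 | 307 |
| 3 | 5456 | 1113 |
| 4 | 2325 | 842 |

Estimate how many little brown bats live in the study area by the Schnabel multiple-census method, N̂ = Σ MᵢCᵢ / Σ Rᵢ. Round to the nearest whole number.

Marked at large before each occasion: Mᵢ = Σⱼ<ᵢ (Cⱼ − Rⱼ) → M1=0, M2=3426, M3=5575, M4=9918
Σ MᵢCᵢ = 0·3426 + 3426·2456 + 5575·5456 + 9918·2325 = 0 + 8414256 + 30417200 + 23059350 = 61890806
Σ Rᵢ = 0 + 307 + 1113 + 842 = 2262
N̂ = 61890806 / 2262 ≈ 27361.1 → 27361

N ≈ 27,361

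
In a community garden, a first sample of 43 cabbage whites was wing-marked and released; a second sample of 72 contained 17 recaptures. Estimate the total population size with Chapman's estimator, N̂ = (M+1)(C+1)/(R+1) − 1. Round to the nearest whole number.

N̂ = (43+1)(72+1)/(17+1) − 1 = 44·73/18 − 1
= 3212/18 − 1 ≈ 178.4 − 1 ≈ 177.4 → 177

N ≈ 177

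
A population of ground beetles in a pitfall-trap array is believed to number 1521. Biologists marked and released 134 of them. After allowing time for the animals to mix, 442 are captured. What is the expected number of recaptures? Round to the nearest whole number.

The marked fraction of the population is 134/1521, so in a sample of 442 expect C·(M/N) marked.
E[R] = 134 × 442 / 1521 = 59228 / 1521 ≈ 38.9 → 39

expected recaptures ≈ 39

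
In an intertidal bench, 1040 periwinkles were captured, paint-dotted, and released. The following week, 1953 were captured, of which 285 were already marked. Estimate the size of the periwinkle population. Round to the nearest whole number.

N ≈ 7127

If marked individuals mix randomly, R/C ≈ M/N, giving N ≈ M·C/R.
N = (1040 × 1953) / 285 = 2031120 / 285 ≈ 7126.7 → 7127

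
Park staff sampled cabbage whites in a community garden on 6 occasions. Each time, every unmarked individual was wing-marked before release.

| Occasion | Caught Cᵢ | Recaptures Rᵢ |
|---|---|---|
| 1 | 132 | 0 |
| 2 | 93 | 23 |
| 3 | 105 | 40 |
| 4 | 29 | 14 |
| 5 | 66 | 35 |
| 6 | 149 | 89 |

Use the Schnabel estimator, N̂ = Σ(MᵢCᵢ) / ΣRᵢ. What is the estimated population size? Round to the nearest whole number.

Marked at large before each occasion: Mᵢ = Σⱼ<ᵢ (Cⱼ − Rⱼ) → M1=0, M2=132, M3=202, M4=267, M5=282, M6=313
Σ MᵢCᵢ = 0·132 + 132·93 + 202·105 + 267·29 + 282·66 + 313·149 = 0 + 12276 + 21210 + 7743 + 18612 + 46637 = 106478
Σ Rᵢ = 0 + 23 + 40 + 14 + 35 + 89 = 201
N̂ = 106478 / 201 ≈ 529.7 → 530

N ≈ 530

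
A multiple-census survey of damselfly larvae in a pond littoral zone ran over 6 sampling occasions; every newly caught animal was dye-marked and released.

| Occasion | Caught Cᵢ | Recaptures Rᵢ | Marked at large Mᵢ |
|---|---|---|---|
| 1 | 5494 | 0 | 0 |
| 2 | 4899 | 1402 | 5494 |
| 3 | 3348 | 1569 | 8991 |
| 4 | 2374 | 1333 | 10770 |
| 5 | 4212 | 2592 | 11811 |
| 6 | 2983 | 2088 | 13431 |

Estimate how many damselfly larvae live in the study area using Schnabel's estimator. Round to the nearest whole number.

N ≈ 19,189

Σ MᵢCᵢ = 0·5494 + 5494·4899 + 8991·3348 + 10770·2374 + 11811·4212 + 13431·2983 = 0 + 26915106 + 30101868 + 25567980 + 49747932 + 40064673 = 172397559
Σ Rᵢ = 0 + 1402 + 1569 + 1333 + 2592 + 2088 = 8984
N̂ = 172397559 / 8984 ≈ 19189.4 → 19189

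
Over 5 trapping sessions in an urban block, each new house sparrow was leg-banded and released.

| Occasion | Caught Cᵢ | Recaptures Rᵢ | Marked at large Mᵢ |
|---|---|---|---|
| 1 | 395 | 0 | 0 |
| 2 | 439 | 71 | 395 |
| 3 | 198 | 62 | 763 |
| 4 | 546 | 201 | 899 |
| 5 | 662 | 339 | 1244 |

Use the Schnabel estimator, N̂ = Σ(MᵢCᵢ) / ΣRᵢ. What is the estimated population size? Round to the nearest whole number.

N ≈ 2435

Σ MᵢCᵢ = 0·395 + 395·439 + 763·198 + 899·546 + 1244·662 = 0 + 173405 + 151074 + 490854 + 823528 = 1638861
Σ Rᵢ = 0 + 71 + 62 + 201 + 339 = 673
N̂ = 1638861 / 673 ≈ 2435.2 → 2435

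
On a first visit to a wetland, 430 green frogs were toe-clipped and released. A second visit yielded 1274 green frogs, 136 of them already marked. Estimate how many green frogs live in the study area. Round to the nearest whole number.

N = (430 × 1274) / 136 = 547820 / 136 ≈ 4028.1 → 4028

N ≈ 4028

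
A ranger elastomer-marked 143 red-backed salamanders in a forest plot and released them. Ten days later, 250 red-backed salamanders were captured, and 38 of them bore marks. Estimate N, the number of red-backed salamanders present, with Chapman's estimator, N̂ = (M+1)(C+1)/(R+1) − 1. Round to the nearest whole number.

N̂ = (143+1)(250+1)/(38+1) − 1 = 144·251/39 − 1
= 36144/39 − 1 ≈ 926.8 − 1 ≈ 925.8 → 926

N ≈ 926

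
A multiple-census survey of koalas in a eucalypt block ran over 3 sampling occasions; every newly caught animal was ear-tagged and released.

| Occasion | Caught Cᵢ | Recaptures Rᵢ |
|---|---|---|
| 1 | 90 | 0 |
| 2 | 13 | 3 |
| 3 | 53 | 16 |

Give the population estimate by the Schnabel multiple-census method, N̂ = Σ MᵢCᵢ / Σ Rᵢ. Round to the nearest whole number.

Marked at large before each occasion: Mᵢ = Σⱼ<ᵢ (Cⱼ − Rⱼ) → M1=0, M2=90, M3=100
Σ MᵢCᵢ = 0·90 + 90·13 + 100·53 = 0 + 1170 + 5300 = 6470
Σ Rᵢ = 0 + 3 + 16 = 19
N̂ = 6470 / 19 ≈ 340.5 → 341

N ≈ 341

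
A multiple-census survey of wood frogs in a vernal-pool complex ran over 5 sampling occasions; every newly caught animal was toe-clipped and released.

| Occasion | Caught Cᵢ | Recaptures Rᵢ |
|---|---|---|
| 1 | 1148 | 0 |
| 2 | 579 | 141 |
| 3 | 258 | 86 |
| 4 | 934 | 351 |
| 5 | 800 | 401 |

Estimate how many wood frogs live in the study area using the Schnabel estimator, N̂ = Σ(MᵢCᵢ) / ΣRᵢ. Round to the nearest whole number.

Marked at large before each occasion: Mᵢ = Σⱼ<ᵢ (Cⱼ − Rⱼ) → M1=0, M2=1148, M3=1586, M4=1758, M5=2341
Σ MᵢCᵢ = 0·1148 + 1148·579 + 1586·258 + 1758·934 + 2341·800 = 0 + 664692 + 409188 + 1641972 + 1872800 = 4588652
Σ Rᵢ = 0 + 141 + 86 + 351 + 401 = 979
N̂ = 4588652 / 979 ≈ 4687.1 → 4687

N ≈ 4687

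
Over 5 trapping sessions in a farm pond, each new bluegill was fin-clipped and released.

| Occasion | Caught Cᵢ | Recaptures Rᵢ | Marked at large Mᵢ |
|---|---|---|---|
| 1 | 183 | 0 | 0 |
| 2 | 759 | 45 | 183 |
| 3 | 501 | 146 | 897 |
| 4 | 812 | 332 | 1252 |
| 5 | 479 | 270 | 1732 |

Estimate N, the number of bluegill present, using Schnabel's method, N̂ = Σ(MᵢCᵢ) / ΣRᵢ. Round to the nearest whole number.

N ≈ 3070

Σ MᵢCᵢ = 0·183 + 183·759 + 897·501 + 1252·812 + 1732·479 = 0 + 138897 + 449397 + 1016624 + 829628 = 2434546
Σ Rᵢ = 0 + 45 + 146 + 332 + 270 = 793
N̂ = 2434546 / 793 ≈ 3070.0 → 3070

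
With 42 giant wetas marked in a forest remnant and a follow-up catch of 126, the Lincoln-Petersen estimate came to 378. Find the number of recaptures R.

From N = M·C/R: R = M·C / N = 42·126 / 378 = 5292 / 378 = 14.

R = 14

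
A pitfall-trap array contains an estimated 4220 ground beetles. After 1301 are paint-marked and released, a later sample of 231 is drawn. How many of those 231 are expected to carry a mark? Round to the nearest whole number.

expected recaptures ≈ 71

The marked fraction of the population is 1301/4220, so in a sample of 231 expect C·(M/N) marked.
E[R] = 1301 × 231 / 4220 = 300531 / 4220 ≈ 71.2 → 71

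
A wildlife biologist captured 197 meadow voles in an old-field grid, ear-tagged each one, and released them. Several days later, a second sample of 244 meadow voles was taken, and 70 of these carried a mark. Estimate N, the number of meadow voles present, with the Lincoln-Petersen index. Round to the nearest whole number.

N ≈ 687

The marked fraction in the recapture sample should equal the marked fraction in the population: 70/244 = 197/N.
N = (197 × 244) / 70 = 48068 / 70 ≈ 686.7 → 687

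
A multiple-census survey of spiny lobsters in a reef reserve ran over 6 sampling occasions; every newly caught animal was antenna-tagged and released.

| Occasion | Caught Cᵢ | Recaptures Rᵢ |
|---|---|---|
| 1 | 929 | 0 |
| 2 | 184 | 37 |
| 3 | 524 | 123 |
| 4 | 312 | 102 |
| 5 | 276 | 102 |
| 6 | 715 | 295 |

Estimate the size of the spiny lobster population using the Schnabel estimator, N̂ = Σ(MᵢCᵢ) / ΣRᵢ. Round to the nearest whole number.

N ≈ 4540

Marked at large before each occasion: Mᵢ = Σⱼ<ᵢ (Cⱼ − Rⱼ) → M1=0, M2=929, M3=1076, M4=1477, M5=1687, M6=1861
Σ MᵢCᵢ = 0·929 + 929·184 + 1076·524 + 1477·312 + 1687·276 + 1861·715 = 0 + 170936 + 563824 + 460824 + 465612 + 1330615 = 2991811
Σ Rᵢ = 0 + 37 + 123 + 102 + 102 + 295 = 659
N̂ = 2991811 / 659 ≈ 4539.9 → 4540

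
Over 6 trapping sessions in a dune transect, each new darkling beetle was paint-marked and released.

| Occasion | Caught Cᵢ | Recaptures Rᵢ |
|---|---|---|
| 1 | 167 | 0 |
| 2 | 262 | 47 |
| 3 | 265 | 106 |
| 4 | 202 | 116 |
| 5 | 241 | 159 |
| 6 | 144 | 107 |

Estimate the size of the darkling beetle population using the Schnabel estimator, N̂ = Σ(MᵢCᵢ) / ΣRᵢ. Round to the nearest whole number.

Marked at large before each occasion: Mᵢ = Σⱼ<ᵢ (Cⱼ − Rⱼ) → M1=0, M2=167, M3=382, M4=541, M5=627, M6=709
Σ MᵢCᵢ = 0·167 + 167·262 + 382·265 + 541·202 + 627·241 + 709·144 = 0 + 43754 + 101230 + 109282 + 151107 + 102096 = 507469
Σ Rᵢ = 0 + 47 + 106 + 116 + 159 + 107 = 535
N̂ = 507469 / 535 ≈ 948.5 → 949

N ≈ 949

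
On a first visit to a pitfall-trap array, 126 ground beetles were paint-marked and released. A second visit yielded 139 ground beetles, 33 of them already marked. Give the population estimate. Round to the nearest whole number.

If marked individuals mix randomly, R/C ≈ M/N, giving N ≈ M·C/R.
N = (126 × 139) / 33 = 17514 / 33 ≈ 530.7 → 531

N ≈ 531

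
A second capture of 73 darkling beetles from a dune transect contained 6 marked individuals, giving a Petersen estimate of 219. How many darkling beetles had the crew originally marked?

From N = M·C/R: M = N·R / C = 219·6 / 73 = 1314 / 73 = 18.

M = 18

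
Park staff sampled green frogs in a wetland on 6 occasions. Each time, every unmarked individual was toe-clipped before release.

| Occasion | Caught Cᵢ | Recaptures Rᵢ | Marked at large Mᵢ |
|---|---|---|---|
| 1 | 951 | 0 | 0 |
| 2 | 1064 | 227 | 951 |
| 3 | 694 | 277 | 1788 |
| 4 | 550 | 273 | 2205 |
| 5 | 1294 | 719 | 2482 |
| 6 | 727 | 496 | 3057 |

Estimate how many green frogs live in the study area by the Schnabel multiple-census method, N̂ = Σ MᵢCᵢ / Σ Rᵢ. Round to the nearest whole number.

Σ MᵢCᵢ = 0·951 + 951·1064 + 1788·694 + 2205·550 + 2482·1294 + 3057·727 = 0 + 1011864 + 1240872 + 1212750 + 3211708 + 2222439 = 8899633
Σ Rᵢ = 0 + 227 + 277 + 273 + 719 + 496 = 1992
N̂ = 8899633 / 1992 ≈ 4467.7 → 4468

N ≈ 4468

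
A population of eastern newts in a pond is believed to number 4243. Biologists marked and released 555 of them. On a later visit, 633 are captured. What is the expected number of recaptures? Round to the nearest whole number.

expected recaptures ≈ 83

Expected recaptures E[R] = M·C / N.
E[R] = 555 × 633 / 4243 = 351315 / 4243 ≈ 82.8 → 83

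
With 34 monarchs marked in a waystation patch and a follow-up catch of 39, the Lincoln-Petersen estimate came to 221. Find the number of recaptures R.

R = 6

From N = M·C/R: R = M·C / N = 34·39 / 221 = 1326 / 221 = 6.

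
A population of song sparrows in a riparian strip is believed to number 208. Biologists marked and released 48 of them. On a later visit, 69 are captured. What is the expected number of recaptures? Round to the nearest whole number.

expected recaptures ≈ 16

Expected recaptures E[R] = M·C / N.
E[R] = 48 × 69 / 208 = 3312 / 208 ≈ 15.9 → 16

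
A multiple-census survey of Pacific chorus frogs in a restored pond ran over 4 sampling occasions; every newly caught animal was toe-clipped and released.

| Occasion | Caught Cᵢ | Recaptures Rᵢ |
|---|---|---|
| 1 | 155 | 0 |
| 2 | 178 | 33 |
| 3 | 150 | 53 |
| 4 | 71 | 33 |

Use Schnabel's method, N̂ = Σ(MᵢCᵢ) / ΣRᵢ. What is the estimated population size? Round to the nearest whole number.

Marked at large before each occasion: Mᵢ = Σⱼ<ᵢ (Cⱼ − Rⱼ) → M1=0, M2=155, M3=300, M4=397
Σ MᵢCᵢ = 0·155 + 155·178 + 300·150 + 397·71 = 0 + 27590 + 45000 + 28187 = 100777
Σ Rᵢ = 0 + 33 + 53 + 33 = 119
N̂ = 100777 / 119 ≈ 846.9 → 847

N ≈ 847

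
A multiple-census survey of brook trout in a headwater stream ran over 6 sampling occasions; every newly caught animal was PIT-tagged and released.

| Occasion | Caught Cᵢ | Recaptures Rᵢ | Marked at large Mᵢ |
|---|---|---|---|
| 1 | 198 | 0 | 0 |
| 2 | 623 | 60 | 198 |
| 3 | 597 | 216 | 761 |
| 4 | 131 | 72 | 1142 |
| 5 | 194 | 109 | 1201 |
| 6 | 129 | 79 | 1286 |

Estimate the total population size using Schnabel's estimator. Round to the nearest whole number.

Σ MᵢCᵢ = 0·198 + 198·623 + 761·597 + 1142·131 + 1201·194 + 1286·129 = 0 + 123354 + 454317 + 149602 + 232994 + 165894 = 1126161
Σ Rᵢ = 0 + 60 + 216 + 72 + 109 + 79 = 536
N̂ = 1126161 / 536 ≈ 2101.0 → 2101

N ≈ 2101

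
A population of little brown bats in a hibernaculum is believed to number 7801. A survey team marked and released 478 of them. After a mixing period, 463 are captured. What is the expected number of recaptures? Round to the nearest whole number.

The marked fraction of the population is 478/7801, so in a sample of 463 expect C·(M/N) marked.
E[R] = 478 × 463 / 7801 = 221314 / 7801 ≈ 28.4 → 28

expected recaptures ≈ 28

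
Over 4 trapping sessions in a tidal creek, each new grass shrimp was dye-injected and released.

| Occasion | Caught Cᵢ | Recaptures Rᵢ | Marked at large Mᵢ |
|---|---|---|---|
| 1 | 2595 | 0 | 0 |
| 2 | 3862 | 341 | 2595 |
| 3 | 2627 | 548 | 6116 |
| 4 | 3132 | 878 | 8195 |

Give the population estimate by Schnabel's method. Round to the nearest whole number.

Σ MᵢCᵢ = 0·2595 + 2595·3862 + 6116·2627 + 8195·3132 = 0 + 10021890 + 16066732 + 25666740 = 51755362
Σ Rᵢ = 0 + 341 + 548 + 878 = 1767
N̂ = 51755362 / 1767 ≈ 29290.0 → 29290

N ≈ 29,290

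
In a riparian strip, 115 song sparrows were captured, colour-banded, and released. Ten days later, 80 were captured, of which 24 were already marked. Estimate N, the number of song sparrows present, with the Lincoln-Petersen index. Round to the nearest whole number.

N = (115 × 80) / 24 = 9200 / 24 ≈ 383.3 → 383

N ≈ 383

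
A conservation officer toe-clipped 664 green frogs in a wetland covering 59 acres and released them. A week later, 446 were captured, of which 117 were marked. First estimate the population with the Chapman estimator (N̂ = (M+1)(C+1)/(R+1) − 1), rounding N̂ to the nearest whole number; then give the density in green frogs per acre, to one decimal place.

N̂ = 665·447/118 − 1 = 297255/118 − 1 ≈ 2518.1 → 2518
Density = N̂ / area = 2518 / 59 ≈ 42.68 → 42.7 per acre

density ≈ 42.7 green frogs per acre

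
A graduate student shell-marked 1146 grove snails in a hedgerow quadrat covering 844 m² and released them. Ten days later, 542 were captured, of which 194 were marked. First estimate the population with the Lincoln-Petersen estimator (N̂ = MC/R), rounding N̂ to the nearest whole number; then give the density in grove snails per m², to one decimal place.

N̂ = 1146·542/194 = 621132/194 ≈ 3201.7 → 3202
Density = N̂ / area = 3202 / 844 ≈ 3.79 → 3.8 per m²

density ≈ 3.8 grove snails per m²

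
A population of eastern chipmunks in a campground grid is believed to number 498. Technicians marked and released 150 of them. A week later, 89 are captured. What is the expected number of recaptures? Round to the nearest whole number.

expected recaptures ≈ 27

Expected recaptures E[R] = M·C / N.
E[R] = 150 × 89 / 498 = 13350 / 498 ≈ 26.8 → 27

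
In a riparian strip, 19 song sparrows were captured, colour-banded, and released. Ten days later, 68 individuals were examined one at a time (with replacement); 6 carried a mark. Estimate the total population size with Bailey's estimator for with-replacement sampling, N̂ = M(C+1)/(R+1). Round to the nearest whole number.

N̂ = 19·(68+1)/(6+1) = 19·69/7 = 1311/7 ≈ 187.3 → 187

N ≈ 187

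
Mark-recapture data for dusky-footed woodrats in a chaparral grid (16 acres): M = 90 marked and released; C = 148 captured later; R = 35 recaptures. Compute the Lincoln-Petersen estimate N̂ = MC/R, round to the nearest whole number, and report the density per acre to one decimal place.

density ≈ 23.8 dusky-footed woodrats per acre

N̂ = 90·148/35 = 13320/35 ≈ 380.6 → 381
Density = N̂ / area = 381 / 16 ≈ 23.81 → 23.8 per acre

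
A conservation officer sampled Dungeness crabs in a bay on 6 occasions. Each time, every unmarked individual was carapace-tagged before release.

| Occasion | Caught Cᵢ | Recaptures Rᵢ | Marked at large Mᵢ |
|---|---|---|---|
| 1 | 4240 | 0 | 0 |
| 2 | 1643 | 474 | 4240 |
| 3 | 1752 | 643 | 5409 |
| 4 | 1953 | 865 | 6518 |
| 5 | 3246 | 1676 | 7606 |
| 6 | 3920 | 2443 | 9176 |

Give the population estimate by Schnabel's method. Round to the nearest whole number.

Σ MᵢCᵢ = 0·4240 + 4240·1643 + 5409·1752 + 6518·1953 + 7606·3246 + 9176·3920 = 0 + 6966320 + 9476568 + 12729654 + 24689076 + 35969920 = 89831538
Σ Rᵢ = 0 + 474 + 643 + 865 + 1676 + 2443 = 6101
N̂ = 89831538 / 6101 ≈ 14724.1 → 14724

N ≈ 14,724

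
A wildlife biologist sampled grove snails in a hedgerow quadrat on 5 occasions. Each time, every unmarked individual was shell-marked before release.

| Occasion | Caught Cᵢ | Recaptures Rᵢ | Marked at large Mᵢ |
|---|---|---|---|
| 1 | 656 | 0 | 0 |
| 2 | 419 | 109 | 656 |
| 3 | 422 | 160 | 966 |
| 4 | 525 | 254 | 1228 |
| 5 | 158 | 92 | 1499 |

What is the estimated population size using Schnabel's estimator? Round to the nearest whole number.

N ≈ 2543

Σ MᵢCᵢ = 0·656 + 656·419 + 966·422 + 1228·525 + 1499·158 = 0 + 274864 + 407652 + 644700 + 236842 = 1564058
Σ Rᵢ = 0 + 109 + 160 + 254 + 92 = 615
N̂ = 1564058 / 615 ≈ 2543.2 → 2543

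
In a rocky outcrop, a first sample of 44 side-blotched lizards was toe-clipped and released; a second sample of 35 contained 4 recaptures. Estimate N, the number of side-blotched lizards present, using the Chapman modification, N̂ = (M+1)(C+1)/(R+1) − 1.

N = 323

N̂ = (44+1)(35+1)/(4+1) − 1 = 45·36/5 − 1
= 1620/5 − 1 = 324 − 1 = 323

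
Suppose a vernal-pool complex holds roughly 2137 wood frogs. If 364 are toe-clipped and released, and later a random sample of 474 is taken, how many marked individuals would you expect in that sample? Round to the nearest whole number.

expected recaptures ≈ 81

Expected recaptures E[R] = M·C / N.
E[R] = 364 × 474 / 2137 = 172536 / 2137 ≈ 80.7 → 81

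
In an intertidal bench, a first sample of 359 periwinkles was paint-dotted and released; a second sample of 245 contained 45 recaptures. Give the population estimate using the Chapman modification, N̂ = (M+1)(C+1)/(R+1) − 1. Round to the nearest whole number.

N̂ = (359+1)(245+1)/(45+1) − 1 = 360·246/46 − 1
= 88560/46 − 1 ≈ 1925.2 − 1 ≈ 1924.2 → 1924

N ≈ 1924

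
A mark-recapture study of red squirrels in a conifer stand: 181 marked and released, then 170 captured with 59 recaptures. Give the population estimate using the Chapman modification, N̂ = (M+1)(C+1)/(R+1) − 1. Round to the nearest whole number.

N ≈ 518

N̂ = (181+1)(170+1)/(59+1) − 1 = 182·171/60 − 1
= 31122/60 − 1 ≈ 518.7 − 1 ≈ 517.7 → 518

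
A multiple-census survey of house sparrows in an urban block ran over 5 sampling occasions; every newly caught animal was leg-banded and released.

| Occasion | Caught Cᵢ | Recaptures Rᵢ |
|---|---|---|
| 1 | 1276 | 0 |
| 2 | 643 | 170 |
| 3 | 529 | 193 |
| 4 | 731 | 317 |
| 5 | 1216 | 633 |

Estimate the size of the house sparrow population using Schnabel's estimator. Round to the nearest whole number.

N ≈ 4805

Marked at large before each occasion: Mᵢ = Σⱼ<ᵢ (Cⱼ − Rⱼ) → M1=0, M2=1276, M3=1749, M4=2085, M5=2499
Σ MᵢCᵢ = 0·1276 + 1276·643 + 1749·529 + 2085·731 + 2499·1216 = 0 + 820468 + 925221 + 1524135 + 3038784 = 6308608
Σ Rᵢ = 0 + 170 + 193 + 317 + 633 = 1313
N̂ = 6308608 / 1313 ≈ 4804.7 → 4805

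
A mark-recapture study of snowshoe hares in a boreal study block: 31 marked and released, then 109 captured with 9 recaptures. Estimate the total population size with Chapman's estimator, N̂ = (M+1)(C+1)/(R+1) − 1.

N = 351

N̂ = (31+1)(109+1)/(9+1) − 1 = 32·110/10 − 1
= 3520/10 − 1 = 352 − 1 = 351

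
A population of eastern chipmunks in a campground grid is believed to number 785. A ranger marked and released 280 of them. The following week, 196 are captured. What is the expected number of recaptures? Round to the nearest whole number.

expected recaptures ≈ 70

The marked fraction of the population is 280/785, so in a sample of 196 expect C·(M/N) marked.
E[R] = 280 × 196 / 785 = 54880 / 785 ≈ 69.9 → 70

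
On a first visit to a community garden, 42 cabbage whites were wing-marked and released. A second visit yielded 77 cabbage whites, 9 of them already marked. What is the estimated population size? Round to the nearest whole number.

If marked individuals mix randomly, R/C ≈ M/N, giving N ≈ M·C/R.
N = (42 × 77) / 9 = 3234 / 9 ≈ 359.3 → 359

N ≈ 359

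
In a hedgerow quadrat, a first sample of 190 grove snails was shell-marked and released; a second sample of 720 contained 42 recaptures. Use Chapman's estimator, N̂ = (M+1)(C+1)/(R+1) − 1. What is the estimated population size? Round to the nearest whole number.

N̂ = (190+1)(720+1)/(42+1) − 1 = 191·721/43 − 1
= 137711/43 − 1 ≈ 3202.6 − 1 ≈ 3201.6 → 3202

N ≈ 3202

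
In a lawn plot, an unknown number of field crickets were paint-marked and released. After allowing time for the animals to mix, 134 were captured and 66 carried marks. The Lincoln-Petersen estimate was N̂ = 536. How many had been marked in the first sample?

From N = M·C/R: M = N·R / C = 536·66 / 134 = 35376 / 134 = 264.

M = 264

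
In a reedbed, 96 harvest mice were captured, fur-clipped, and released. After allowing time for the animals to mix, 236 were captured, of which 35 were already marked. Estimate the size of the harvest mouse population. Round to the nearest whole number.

N ≈ 647

Lincoln-Petersen assumes M/N = R/C, so N = M·C / R.
N = (96 × 236) / 35 = 22656 / 35 ≈ 647.3 → 647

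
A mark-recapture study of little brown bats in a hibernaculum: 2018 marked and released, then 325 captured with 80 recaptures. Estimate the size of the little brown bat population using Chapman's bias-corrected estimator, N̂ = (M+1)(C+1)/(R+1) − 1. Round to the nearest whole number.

N ≈ 8125

N̂ = (2018+1)(325+1)/(80+1) − 1 = 2019·326/81 − 1
= 658194/81 − 1 ≈ 8125.9 − 1 ≈ 8124.9 → 8125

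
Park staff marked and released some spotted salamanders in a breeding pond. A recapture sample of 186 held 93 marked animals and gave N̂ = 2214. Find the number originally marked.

From N = M·C/R: M = N·R / C = 2214·93 / 186 = 205902 / 186 = 1107.

M = 1107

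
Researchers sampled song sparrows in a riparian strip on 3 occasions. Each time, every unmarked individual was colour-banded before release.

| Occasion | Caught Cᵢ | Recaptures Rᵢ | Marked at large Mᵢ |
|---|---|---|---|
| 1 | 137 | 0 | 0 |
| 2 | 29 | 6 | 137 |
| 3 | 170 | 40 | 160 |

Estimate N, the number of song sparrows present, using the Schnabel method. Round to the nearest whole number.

Σ MᵢCᵢ = 0·137 + 137·29 + 160·170 = 0 + 3973 + 27200 = 31173
Σ Rᵢ = 0 + 6 + 40 = 46
N̂ = 31173 / 46 ≈ 677.7 → 678

N ≈ 678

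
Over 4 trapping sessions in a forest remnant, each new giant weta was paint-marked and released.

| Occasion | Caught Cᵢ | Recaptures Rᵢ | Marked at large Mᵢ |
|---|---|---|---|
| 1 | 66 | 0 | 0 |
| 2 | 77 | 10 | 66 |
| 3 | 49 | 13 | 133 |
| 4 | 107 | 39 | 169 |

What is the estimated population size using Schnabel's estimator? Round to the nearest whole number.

N ≈ 479

Σ MᵢCᵢ = 0·66 + 66·77 + 133·49 + 169·107 = 0 + 5082 + 6517 + 18083 = 29682
Σ Rᵢ = 0 + 10 + 13 + 39 = 62
N̂ = 29682 / 62 ≈ 478.7 → 479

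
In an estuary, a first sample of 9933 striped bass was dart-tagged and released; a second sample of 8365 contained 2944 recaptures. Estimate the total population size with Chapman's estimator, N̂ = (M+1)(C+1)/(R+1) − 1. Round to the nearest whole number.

N̂ = (9933+1)(8365+1)/(2944+1) − 1 = 9934·8366/2945 − 1
= 83107844/2945 − 1 ≈ 28220.0 − 1 ≈ 28219.0 → 28219

N ≈ 28,219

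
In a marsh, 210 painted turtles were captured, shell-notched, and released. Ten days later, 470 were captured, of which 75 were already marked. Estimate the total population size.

N = (210 × 470) / 75 = 98700 / 75 = 1316

N = 1316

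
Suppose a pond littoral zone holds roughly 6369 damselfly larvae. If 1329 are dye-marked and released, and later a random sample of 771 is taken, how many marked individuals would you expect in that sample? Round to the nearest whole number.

expected recaptures ≈ 161

Expected recaptures E[R] = M·C / N.
E[R] = 1329 × 771 / 6369 = 1024659 / 6369 ≈ 160.9 → 161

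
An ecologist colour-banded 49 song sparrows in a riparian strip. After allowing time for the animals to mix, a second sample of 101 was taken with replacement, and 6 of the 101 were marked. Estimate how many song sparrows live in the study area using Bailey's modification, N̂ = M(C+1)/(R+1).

N̂ = 49·(101+1)/(6+1) = 49·102/7 = 4998/7 = 714

N = 714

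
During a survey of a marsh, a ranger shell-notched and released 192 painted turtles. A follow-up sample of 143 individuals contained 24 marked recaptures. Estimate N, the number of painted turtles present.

If marked individuals mix randomly, R/C ≈ M/N, giving N ≈ M·C/R.
N = (192 × 143) / 24 = 27456 / 24 = 1144

N = 1144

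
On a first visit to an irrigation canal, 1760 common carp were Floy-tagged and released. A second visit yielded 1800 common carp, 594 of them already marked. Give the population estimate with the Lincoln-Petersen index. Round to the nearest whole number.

N ≈ 5333

N = (1760 × 1800) / 594 = 3168000 / 594 ≈ 5333.3 → 5333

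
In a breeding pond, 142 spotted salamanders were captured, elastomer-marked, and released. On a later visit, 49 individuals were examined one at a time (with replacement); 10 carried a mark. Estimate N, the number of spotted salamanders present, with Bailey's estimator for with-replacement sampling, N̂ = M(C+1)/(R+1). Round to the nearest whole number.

N̂ = 142·(49+1)/(10+1) = 142·50/11 = 7100/11 ≈ 645.45 → 645

N ≈ 645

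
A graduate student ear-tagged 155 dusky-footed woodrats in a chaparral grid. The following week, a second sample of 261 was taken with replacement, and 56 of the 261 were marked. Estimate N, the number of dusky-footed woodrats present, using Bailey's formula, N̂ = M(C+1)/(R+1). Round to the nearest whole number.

N̂ = 155·(261+1)/(56+1) = 155·262/57 = 40610/57 ≈ 712.46 → 712

N ≈ 712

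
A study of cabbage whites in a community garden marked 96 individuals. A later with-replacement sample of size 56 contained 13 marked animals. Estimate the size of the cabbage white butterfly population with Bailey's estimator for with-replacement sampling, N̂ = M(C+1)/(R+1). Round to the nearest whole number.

N̂ = 96·(56+1)/(13+1) = 96·57/14 = 5472/14 ≈ 390.9 → 391

N ≈ 391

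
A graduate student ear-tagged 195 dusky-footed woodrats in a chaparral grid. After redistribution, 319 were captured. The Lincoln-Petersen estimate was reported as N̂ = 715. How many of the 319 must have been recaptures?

R = 87

From N = M·C/R: R = M·C / N = 195·319 / 715 = 62205 / 715 = 87.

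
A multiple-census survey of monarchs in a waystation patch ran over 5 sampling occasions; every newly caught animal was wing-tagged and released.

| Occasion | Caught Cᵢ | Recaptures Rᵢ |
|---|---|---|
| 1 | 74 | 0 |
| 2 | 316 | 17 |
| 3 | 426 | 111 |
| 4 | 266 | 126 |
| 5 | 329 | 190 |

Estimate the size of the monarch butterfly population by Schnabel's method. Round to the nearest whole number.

Marked at large before each occasion: Mᵢ = Σⱼ<ᵢ (Cⱼ − Rⱼ) → M1=0, M2=74, M3=373, M4=688, M5=828
Σ MᵢCᵢ = 0·74 + 74·316 + 373·426 + 688·266 + 828·329 = 0 + 23384 + 158898 + 183008 + 272412 = 637702
Σ Rᵢ = 0 + 17 + 111 + 126 + 190 = 444
N̂ = 637702 / 444 ≈ 1436.3 → 1436

N ≈ 1436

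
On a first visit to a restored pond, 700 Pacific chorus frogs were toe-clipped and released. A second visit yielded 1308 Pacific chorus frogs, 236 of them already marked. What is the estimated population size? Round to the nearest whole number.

N ≈ 3880

N = (700 × 1308) / 236 = 915600 / 236 ≈ 3879.7 → 3880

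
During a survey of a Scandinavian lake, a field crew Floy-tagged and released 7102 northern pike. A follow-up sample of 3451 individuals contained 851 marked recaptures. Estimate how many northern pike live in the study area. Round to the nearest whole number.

N = (7102 × 3451) / 851 = 24509002 / 851 ≈ 28800.2 → 28800

N ≈ 28,800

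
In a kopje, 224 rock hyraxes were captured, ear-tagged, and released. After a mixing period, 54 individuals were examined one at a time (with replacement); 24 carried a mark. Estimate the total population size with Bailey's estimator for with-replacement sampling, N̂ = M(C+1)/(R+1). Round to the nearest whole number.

N ≈ 493

N̂ = 224·(54+1)/(24+1) = 224·55/25 = 12320/25 ≈ 492.8 → 493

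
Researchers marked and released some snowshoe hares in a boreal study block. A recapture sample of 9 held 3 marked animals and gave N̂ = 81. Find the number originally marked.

From N = M·C/R: M = N·R / C = 81·3 / 9 = 243 / 9 = 27.

M = 27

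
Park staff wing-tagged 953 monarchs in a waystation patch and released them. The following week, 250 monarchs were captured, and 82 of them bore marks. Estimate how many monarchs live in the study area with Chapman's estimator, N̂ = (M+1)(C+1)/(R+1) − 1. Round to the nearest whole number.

N̂ = (953+1)(250+1)/(82+1) − 1 = 954·251/83 − 1
= 239454/83 − 1 ≈ 2885.0 − 1 ≈ 2884.0 → 2884

N ≈ 2884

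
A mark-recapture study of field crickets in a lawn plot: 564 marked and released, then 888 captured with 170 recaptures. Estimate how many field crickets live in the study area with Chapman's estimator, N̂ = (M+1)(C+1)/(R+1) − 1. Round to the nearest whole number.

N̂ = (564+1)(888+1)/(170+1) − 1 = 565·889/171 − 1
= 502285/171 − 1 ≈ 2937.3 − 1 ≈ 2936.3 → 2936

N ≈ 2936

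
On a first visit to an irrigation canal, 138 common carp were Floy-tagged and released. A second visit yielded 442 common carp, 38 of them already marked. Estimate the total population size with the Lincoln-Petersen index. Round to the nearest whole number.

If marked individuals mix randomly, R/C ≈ M/N, giving N ≈ M·C/R.
N = (138 × 442) / 38 = 60996 / 38 ≈ 1605.2 → 1605

N ≈ 1605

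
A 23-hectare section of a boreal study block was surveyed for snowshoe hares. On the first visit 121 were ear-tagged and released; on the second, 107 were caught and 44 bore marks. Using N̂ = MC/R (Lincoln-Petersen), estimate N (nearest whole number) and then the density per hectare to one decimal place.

density ≈ 12.8 snowshoe hares per hectare

N̂ = 121·107/44 = 12947/44 ≈ 294.2 → 294
Density = N̂ / area = 294 / 23 ≈ 12.78 → 12.8 per hectare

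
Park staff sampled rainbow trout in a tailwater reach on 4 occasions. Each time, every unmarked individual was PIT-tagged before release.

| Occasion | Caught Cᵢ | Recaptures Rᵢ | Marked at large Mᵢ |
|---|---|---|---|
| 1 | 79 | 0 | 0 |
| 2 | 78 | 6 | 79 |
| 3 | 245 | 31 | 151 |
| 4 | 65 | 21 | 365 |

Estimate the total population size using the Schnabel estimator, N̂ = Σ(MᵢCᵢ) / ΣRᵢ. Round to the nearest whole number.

N ≈ 1153

Σ MᵢCᵢ = 0·79 + 79·78 + 151·245 + 365·65 = 0 + 6162 + 36995 + 23725 = 66882
Σ Rᵢ = 0 + 6 + 31 + 21 = 58
N̂ = 66882 / 58 ≈ 1153.1 → 1153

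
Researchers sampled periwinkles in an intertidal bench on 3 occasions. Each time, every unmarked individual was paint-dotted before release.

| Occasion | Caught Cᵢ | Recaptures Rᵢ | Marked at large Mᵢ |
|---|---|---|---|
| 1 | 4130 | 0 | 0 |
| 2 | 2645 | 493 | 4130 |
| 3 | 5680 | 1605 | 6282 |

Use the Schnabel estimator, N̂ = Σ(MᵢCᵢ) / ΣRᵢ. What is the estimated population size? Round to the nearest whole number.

N ≈ 22,214

Σ MᵢCᵢ = 0·4130 + 4130·2645 + 6282·5680 = 0 + 10923850 + 35681760 = 46605610
Σ Rᵢ = 0 + 493 + 1605 = 2098
N̂ = 46605610 / 2098 ≈ 22214.3 → 22214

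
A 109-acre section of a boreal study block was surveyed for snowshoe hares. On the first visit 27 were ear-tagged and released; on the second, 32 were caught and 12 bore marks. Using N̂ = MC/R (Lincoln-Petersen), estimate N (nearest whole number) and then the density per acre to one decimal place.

N̂ = 27·32/12 = 864/12 = 72
Density = N̂ / area = 72 / 109 ≈ 0.66 → 0.7 per acre

density ≈ 0.7 snowshoe hares per acre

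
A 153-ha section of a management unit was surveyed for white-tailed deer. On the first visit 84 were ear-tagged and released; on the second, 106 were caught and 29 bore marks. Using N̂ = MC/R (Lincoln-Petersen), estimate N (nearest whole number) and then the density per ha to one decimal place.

density ≈ 2.0 white-tailed deer per ha

N̂ = 84·106/29 = 8904/29 ≈ 307.0 → 307
Density = N̂ / area = 307 / 153 ≈ 2.01 → 2.0 per ha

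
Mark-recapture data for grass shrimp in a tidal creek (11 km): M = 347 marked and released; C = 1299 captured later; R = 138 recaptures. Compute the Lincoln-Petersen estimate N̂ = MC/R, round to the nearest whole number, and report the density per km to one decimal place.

N̂ = 347·1299/138 = 450753/138 ≈ 3266.3 → 3266
Density = N̂ / area = 3266 / 11 ≈ 296.91 → 296.9 per km

density ≈ 296.9 grass shrimp per km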